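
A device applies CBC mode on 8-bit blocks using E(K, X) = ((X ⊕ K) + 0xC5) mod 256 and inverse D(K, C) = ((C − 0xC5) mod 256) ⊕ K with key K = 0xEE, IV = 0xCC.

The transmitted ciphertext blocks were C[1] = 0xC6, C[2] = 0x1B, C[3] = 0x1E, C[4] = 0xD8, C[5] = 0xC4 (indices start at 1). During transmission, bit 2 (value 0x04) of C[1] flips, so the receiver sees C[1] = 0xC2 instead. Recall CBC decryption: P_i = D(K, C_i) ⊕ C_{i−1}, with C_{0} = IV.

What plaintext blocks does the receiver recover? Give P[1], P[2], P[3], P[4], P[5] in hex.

P[1] = 0xDF, P[2] = 0x7A, P[3] = 0xAC, P[4] = 0xE3, P[5] = 0xC9

Only C[1] changed, to 0xC2. In CBC, a change in C_i garbles P_i and flips the same bit in P_{i+1}. Decrypting the received ciphertext:
P[1]: D(K, 0xC2) = 0x13; 0x13 ⊕ 0xCC = 0xDF.
P[2]: D(K, 0x1B) = 0xB8; 0xB8 ⊕ 0xC2 = 0x7A.
P[3]: D(K, 0x1E) = 0xB7; 0xB7 ⊕ 0x1B = 0xAC.
P[4]: D(K, 0xD8) = 0xFD; 0xFD ⊕ 0x1E = 0xE3.
P[5]: D(K, 0xC4) = 0x11; 0x11 ⊕ 0xD8 = 0xC9.
Blocks that differ from the original plaintext: P[1], P[2].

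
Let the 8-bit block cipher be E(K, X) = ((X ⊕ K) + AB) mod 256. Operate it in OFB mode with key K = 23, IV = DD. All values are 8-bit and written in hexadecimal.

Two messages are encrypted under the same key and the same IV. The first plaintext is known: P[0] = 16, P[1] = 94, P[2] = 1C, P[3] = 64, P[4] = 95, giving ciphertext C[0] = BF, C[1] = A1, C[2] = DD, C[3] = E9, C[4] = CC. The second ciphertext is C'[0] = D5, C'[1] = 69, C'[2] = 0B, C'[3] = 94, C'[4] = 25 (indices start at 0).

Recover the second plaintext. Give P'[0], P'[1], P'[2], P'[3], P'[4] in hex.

In OFB with a reused IV, both messages share the same keystream S_i, so C_i ⊕ C'_i = P_i ⊕ P'_i and thus P'_i = P_i ⊕ C_i ⊕ C'_i.
P'[0]: 16 ⊕ BF ⊕ D5 = 7C.
P'[1]: 94 ⊕ A1 ⊕ 69 = 5C.
P'[2]: 1C ⊕ DD ⊕ 0B = CA.
P'[3]: 64 ⊕ E9 ⊕ 94 = 19.
P'[4]: 95 ⊕ CC ⊕ 25 = 7C.

P'[0] = 7C, P'[1] = 5C, P'[2] = CA, P'[3] = 19, P'[4] = 7C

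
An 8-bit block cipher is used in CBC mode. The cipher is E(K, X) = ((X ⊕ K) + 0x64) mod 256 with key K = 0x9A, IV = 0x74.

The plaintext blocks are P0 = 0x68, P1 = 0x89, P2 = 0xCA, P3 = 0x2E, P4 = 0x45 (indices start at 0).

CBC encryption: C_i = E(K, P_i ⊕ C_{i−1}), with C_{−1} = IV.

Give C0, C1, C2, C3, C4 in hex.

C0 = 0xEA, C1 = 0x5D, C2 = 0x71, C3 = 0x29, C4 = 0x5A

C0: P0 ⊕ 0x74 = 0x1C; E(K, 0x1C) = 0xEA.
C1: P1 ⊕ 0xEA = 0x63; E(K, 0x63) = 0x5D.
C2: P2 ⊕ 0x5D = 0x97; E(K, 0x97) = 0x71.
C3: P3 ⊕ 0x71 = 0x5F; E(K, 0x5F) = 0x29.
C4: P4 ⊕ 0x29 = 0x6C; E(K, 0x6C) = 0x5A.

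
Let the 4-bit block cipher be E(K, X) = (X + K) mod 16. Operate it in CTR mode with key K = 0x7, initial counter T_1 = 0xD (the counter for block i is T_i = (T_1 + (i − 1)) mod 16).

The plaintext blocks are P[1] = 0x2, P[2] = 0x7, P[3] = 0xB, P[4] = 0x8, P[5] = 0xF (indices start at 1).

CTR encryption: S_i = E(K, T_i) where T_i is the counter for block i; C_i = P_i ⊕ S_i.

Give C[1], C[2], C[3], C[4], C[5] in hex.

C[1]: T = 0xD, S = E(K, T) = 0x4; 0x2 ⊕ 0x4 = 0x6.
C[2]: T = 0xE, S = E(K, T) = 0x5; 0x7 ⊕ 0x5 = 0x2.
C[3]: T = 0xF, S = E(K, T) = 0x6; 0xB ⊕ 0x6 = 0xD.
C[4]: T = 0x0, S = E(K, T) = 0x7; 0x8 ⊕ 0x7 = 0xF.
C[5]: T = 0x1, S = E(K, T) = 0x8; 0xF ⊕ 0x8 = 0x7.

C[1] = 0x6, C[2] = 0x2, C[3] = 0xD, C[4] = 0xF, C[5] = 0x7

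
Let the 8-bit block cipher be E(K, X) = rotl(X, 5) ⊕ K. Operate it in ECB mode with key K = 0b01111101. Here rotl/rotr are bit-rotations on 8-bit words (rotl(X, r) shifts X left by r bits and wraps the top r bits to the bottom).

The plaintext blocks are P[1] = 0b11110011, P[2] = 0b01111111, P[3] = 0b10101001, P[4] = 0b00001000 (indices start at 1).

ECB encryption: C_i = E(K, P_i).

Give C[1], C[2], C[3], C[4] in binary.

C[1] = 0b00000011, C[2] = 0b10010010, C[3] = 0b01001000, C[4] = 0b01111100

C[1]: E(K, 0b11110011) = 0b00000011.
C[2]: E(K, 0b01111111) = 0b10010010.
C[3]: E(K, 0b10101001) = 0b01001000.
C[4]: E(K, 0b00001000) = 0b01111100.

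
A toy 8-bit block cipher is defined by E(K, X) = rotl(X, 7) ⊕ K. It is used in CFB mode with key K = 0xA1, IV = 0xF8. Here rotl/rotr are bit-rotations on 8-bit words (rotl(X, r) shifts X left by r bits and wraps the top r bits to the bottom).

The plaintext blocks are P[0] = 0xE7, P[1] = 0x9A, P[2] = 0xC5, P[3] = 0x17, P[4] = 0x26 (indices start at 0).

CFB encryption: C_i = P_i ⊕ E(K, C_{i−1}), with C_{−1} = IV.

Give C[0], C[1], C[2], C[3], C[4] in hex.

C[0] = 0x3A, C[1] = 0x26, C[2] = 0x77, C[3] = 0x0D, C[4] = 0x01

C[0]: E(K, 0xF8) = 0xDD; 0xE7 ⊕ 0xDD = 0x3A.
C[1]: E(K, 0x3A) = 0xBC; 0x9A ⊕ 0xBC = 0x26.
C[2]: E(K, 0x26) = 0xB2; 0xC5 ⊕ 0xB2 = 0x77.
C[3]: E(K, 0x77) = 0x1A; 0x17 ⊕ 0x1A = 0x0D.
C[4]: E(K, 0x0D) = 0x27; 0x26 ⊕ 0x27 = 0x01.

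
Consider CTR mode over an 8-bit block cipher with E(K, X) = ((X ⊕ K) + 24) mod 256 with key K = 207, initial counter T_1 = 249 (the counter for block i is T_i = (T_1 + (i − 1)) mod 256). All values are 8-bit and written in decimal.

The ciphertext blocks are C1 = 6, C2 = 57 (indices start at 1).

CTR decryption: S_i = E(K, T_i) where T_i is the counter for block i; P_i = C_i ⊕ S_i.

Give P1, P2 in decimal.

P1 = 72, P2 = 116

P1: T = 249, S = E(K, T) = 78; 6 ⊕ 78 = 72.
P2: T = 250, S = E(K, T) = 77; 57 ⊕ 77 = 116.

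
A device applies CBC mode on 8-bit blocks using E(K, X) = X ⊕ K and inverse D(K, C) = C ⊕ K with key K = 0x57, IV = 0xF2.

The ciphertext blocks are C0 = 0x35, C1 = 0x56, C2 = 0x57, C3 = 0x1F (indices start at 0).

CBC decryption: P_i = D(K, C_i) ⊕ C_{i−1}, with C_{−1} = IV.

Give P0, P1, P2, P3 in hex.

P0 = 0x90, P1 = 0x34, P2 = 0x56, P3 = 0x1F

P0: D(K, 0x35) = 0x62; 0x62 ⊕ 0xF2 = 0x90.
P1: D(K, 0x56) = 0x01; 0x01 ⊕ 0x35 = 0x34.
P2: D(K, 0x57) = 0x00; 0x00 ⊕ 0x56 = 0x56.
P3: D(K, 0x1F) = 0x48; 0x48 ⊕ 0x57 = 0x1F.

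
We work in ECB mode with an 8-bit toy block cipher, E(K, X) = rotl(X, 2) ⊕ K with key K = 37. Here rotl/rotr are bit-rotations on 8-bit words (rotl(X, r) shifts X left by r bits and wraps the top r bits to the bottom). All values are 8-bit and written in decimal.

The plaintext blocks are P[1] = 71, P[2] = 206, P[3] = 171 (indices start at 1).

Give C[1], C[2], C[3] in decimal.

C[1] = 56, C[2] = 30, C[3] = 139

ECB encryption: C_i = E(K, P_i).
C[1]: E(K, 71) = 56.
C[2]: E(K, 206) = 30.
C[3]: E(K, 171) = 139.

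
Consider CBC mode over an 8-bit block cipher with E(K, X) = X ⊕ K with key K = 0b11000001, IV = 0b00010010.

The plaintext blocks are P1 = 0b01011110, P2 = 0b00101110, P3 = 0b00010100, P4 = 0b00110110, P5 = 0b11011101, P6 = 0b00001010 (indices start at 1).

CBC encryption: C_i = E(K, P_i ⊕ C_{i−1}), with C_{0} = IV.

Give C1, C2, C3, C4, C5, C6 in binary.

C1: P1 ⊕ 0b00010010 = 0b01001100; E(K, 0b01001100) = 0b10001101.
C2: P2 ⊕ 0b10001101 = 0b10100011; E(K, 0b10100011) = 0b01100010.
C3: P3 ⊕ 0b01100010 = 0b01110110; E(K, 0b01110110) = 0b10110111.
C4: P4 ⊕ 0b10110111 = 0b10000001; E(K, 0b10000001) = 0b01000000.
C5: P5 ⊕ 0b01000000 = 0b10011101; E(K, 0b10011101) = 0b01011100.
C6: P6 ⊕ 0b01011100 = 0b01010110; E(K, 0b01010110) = 0b10010111.

C1 = 0b10001101, C2 = 0b01100010, C3 = 0b10110111, C4 = 0b01000000, C5 = 0b01011100, C6 = 0b10010111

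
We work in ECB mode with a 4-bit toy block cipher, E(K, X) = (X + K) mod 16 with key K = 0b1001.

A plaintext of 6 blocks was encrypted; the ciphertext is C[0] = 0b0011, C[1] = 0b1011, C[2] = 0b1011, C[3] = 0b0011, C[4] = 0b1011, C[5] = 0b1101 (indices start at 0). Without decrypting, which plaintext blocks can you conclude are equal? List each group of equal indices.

P[0] = P[3]; P[1] = P[2] = P[4]

ECB encrypts each block independently with the same key, so equal ciphertext blocks imply equal plaintext blocks.
C[0] = C[3] = 0b0011, so P[0] = P[3].
C[1] = C[2] = C[4] = 0b1011, so P[1] = P[2] = P[4].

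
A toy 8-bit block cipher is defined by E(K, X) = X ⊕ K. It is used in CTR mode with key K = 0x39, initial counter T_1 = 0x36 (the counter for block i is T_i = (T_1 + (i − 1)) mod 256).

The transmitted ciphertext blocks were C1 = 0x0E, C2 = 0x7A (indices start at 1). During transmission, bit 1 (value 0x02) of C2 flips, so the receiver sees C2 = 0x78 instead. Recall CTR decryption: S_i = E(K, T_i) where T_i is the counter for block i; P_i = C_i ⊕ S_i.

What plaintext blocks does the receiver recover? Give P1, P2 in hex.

P1 = 0x01, P2 = 0x76

Only C2 changed, to 0x78. In CTR, a change in C_i flips the same bit in P_i only; the keystream is unaffected. Decrypting the received ciphertext:
P1: T = 0x36, S = E(K, T) = 0x0F; 0x0E ⊕ 0x0F = 0x01.
P2: T = 0x37, S = E(K, T) = 0x0E; 0x78 ⊕ 0x0E = 0x76.
Blocks that differ from the original plaintext: P2.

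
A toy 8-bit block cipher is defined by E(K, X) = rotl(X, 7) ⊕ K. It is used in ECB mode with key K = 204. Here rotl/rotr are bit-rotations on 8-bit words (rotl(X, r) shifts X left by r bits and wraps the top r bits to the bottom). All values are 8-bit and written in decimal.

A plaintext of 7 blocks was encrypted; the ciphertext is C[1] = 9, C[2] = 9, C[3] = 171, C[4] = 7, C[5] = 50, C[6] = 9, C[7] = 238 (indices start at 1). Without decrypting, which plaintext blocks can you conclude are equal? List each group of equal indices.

ECB encrypts each block independently with the same key, so equal ciphertext blocks imply equal plaintext blocks.
C[1] = C[2] = C[6] = 9, so P[1] = P[2] = P[6].

P[1] = P[2] = P[6]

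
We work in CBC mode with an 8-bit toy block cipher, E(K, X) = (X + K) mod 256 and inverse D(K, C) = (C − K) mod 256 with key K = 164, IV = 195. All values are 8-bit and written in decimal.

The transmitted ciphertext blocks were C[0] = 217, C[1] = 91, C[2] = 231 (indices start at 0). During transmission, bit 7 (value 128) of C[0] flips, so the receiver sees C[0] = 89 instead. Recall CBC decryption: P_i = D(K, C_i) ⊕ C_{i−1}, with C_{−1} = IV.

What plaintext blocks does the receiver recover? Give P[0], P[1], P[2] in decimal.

P[0] = 118, P[1] = 238, P[2] = 24

Only C[0] changed, to 89. In CBC, a change in C_i garbles P_i and flips the same bit in P_{i+1}. Decrypting the received ciphertext:
P[0]: D(K, 89) = 181; 181 ⊕ 195 = 118.
P[1]: D(K, 91) = 183; 183 ⊕ 89 = 238.
P[2]: D(K, 231) = 67; 67 ⊕ 91 = 24.
Blocks that differ from the original plaintext: P[0], P[1].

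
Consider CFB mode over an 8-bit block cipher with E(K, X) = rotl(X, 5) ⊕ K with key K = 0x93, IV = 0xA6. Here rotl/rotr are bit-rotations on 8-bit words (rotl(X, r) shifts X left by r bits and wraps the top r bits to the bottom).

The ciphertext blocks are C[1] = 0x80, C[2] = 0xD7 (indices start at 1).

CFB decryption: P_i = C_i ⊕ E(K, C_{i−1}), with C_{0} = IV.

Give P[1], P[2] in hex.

P[1]: E(K, 0xA6) = 0x47; 0x80 ⊕ 0x47 = 0xC7.
P[2]: E(K, 0x80) = 0x83; 0xD7 ⊕ 0x83 = 0x54.

P[1] = 0xC7, P[2] = 0x54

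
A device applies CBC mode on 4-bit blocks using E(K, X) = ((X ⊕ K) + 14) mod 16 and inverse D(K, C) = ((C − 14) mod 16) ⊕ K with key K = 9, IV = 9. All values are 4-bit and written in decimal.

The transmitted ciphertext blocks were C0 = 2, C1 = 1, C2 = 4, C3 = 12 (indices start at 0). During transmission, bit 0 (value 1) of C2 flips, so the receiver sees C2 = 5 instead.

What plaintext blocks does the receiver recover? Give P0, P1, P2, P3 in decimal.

P0 = 4, P1 = 8, P2 = 15, P3 = 2

CBC decryption: P_i = D(K, C_i) ⊕ C_{i−1}, with C_{−1} = IV.
Only C2 changed, to 5. In CBC, a change in C_i garbles P_i and flips the same bit in P_{i+1}. Decrypting the received ciphertext:
P0: D(K, 2) = 13; 13 ⊕ 9 = 4.
P1: D(K, 1) = 10; 10 ⊕ 2 = 8.
P2: D(K, 5) = 14; 14 ⊕ 1 = 15.
P3: D(K, 12) = 7; 7 ⊕ 5 = 2.
Blocks that differ from the original plaintext: P2, P3.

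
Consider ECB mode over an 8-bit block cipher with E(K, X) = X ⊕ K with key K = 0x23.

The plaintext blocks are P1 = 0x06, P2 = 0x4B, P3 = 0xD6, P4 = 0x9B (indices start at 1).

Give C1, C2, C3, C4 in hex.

ECB encryption: C_i = E(K, P_i).
C1: E(K, 0x06) = 0x25.
C2: E(K, 0x4B) = 0x68.
C3: E(K, 0xD6) = 0xF5.
C4: E(K, 0x9B) = 0xB8.

C1 = 0x25, C2 = 0x68, C3 = 0xF5, C4 = 0xB8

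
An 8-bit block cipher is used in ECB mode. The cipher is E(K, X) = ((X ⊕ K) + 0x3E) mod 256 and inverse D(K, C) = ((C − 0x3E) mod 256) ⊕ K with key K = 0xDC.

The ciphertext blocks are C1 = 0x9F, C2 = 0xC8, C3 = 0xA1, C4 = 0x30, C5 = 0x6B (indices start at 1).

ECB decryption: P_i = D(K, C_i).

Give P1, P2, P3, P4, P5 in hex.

P1: D(K, 0x9F) = 0xBD.
P2: D(K, 0xC8) = 0x56.
P3: D(K, 0xA1) = 0xBF.
P4: D(K, 0x30) = 0x2E.
P5: D(K, 0x6B) = 0xF1.

P1 = 0xBD, P2 = 0x56, P3 = 0xBF, P4 = 0x2E, P5 = 0xF1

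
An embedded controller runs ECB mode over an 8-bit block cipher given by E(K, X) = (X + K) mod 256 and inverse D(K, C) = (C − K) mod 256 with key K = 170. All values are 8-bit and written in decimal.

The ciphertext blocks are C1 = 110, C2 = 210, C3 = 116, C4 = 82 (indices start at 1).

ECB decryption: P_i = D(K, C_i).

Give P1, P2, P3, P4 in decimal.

P1: D(K, 110) = 196.
P2: D(K, 210) = 40.
P3: D(K, 116) = 202.
P4: D(K, 82) = 168.

P1 = 196, P2 = 40, P3 = 202, P4 = 168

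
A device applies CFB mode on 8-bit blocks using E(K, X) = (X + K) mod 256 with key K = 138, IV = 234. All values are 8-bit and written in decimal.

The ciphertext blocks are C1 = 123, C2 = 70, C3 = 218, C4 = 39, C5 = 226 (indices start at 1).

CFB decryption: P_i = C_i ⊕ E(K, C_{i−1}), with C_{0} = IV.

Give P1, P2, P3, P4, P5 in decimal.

P1 = 15, P2 = 67, P3 = 10, P4 = 67, P5 = 83

P1: E(K, 234) = 116; 123 ⊕ 116 = 15.
P2: E(K, 123) = 5; 70 ⊕ 5 = 67.
P3: E(K, 70) = 208; 218 ⊕ 208 = 10.
P4: E(K, 218) = 100; 39 ⊕ 100 = 67.
P5: E(K, 39) = 177; 226 ⊕ 177 = 83.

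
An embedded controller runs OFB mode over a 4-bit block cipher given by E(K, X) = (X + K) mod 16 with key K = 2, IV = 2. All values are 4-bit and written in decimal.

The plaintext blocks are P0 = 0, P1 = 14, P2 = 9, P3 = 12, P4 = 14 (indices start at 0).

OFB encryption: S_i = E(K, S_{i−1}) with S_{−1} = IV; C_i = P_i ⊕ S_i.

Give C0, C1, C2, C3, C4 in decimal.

C0 = 4, C1 = 8, C2 = 1, C3 = 6, C4 = 2

C0: S = E(K, 2) = 4; 0 ⊕ 4 = 4.
C1: S = E(K, 4) = 6; 14 ⊕ 6 = 8.
C2: S = E(K, 6) = 8; 9 ⊕ 8 = 1.
C3: S = E(K, 8) = 10; 12 ⊕ 10 = 6.
C4: S = E(K, 10) = 12; 14 ⊕ 12 = 2.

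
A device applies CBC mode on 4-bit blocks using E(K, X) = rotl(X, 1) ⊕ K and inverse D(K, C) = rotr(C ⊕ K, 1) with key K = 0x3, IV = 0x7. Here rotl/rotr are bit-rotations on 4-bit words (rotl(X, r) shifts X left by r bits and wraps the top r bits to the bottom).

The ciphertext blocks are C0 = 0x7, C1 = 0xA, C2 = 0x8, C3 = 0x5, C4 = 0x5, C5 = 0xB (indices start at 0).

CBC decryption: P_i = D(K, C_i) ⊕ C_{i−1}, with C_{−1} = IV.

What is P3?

P3: D(K, 0x5) = 0x3; 0x3 ⊕ 0x8 = 0xB.

P3 = 0xB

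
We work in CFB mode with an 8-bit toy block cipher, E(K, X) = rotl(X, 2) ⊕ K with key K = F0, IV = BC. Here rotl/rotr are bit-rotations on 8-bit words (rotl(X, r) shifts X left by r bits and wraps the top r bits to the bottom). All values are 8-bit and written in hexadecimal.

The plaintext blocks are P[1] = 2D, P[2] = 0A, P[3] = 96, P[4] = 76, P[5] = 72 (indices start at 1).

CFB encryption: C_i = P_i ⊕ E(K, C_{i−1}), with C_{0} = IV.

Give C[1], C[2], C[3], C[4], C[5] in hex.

C[1]: E(K, BC) = 02; 2D ⊕ 02 = 2F.
C[2]: E(K, 2F) = 4C; 0A ⊕ 4C = 46.
C[3]: E(K, 46) = E9; 96 ⊕ E9 = 7F.
C[4]: E(K, 7F) = 0D; 76 ⊕ 0D = 7B.
C[5]: E(K, 7B) = 1D; 72 ⊕ 1D = 6F.

C[1] = 2F, C[2] = 46, C[3] = 7F, C[4] = 7B, C[5] = 6F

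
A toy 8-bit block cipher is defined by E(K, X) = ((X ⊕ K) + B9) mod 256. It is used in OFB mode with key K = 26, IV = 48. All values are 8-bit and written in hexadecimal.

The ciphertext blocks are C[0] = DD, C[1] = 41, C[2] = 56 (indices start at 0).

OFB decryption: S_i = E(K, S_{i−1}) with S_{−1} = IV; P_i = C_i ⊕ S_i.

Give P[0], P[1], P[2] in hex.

P[0] = FA, P[1] = FB, P[2] = 03

P[0]: S = E(K, 48) = 27; DD ⊕ 27 = FA.
P[1]: S = E(K, 27) = BA; 41 ⊕ BA = FB.
P[2]: S = E(K, BA) = 55; 56 ⊕ 55 = 03.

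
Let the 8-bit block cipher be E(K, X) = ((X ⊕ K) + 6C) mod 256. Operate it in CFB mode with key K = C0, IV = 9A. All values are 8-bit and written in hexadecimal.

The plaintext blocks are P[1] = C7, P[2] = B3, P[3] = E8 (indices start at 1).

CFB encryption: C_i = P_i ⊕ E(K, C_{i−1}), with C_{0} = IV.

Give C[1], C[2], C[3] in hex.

C[1]: E(K, 9A) = C6; C7 ⊕ C6 = 01.
C[2]: E(K, 01) = 2D; B3 ⊕ 2D = 9E.
C[3]: E(K, 9E) = CA; E8 ⊕ CA = 22.

C[1] = 01, C[2] = 9E, C[3] = 22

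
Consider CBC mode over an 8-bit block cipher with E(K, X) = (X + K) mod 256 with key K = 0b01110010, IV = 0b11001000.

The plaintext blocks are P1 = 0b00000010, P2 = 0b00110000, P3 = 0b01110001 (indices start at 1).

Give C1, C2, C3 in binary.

CBC encryption: C_i = E(K, P_i ⊕ C_{i−1}), with C_{0} = IV.
C1: P1 ⊕ 0b11001000 = 0b11001010; E(K, 0b11001010) = 0b00111100.
C2: P2 ⊕ 0b00111100 = 0b00001100; E(K, 0b00001100) = 0b01111110.
C3: P3 ⊕ 0b01111110 = 0b00001111; E(K, 0b00001111) = 0b10000001.

C1 = 0b00111100, C2 = 0b01111110, C3 = 0b10000001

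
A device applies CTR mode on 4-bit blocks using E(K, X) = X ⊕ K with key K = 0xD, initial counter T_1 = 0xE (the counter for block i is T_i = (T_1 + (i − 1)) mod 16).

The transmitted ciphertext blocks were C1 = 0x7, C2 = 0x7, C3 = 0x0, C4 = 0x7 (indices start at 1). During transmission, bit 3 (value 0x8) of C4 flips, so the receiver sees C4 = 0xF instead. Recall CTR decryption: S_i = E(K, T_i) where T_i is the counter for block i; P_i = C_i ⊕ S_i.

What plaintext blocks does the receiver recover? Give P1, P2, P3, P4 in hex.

Only C4 changed, to 0xF. In CTR, a change in C_i flips the same bit in P_i only; the keystream is unaffected. Decrypting the received ciphertext:
P1: T = 0xE, S = E(K, T) = 0x3; 0x7 ⊕ 0x3 = 0x4.
P2: T = 0xF, S = E(K, T) = 0x2; 0x7 ⊕ 0x2 = 0x5.
P3: T = 0x0, S = E(K, T) = 0xD; 0x0 ⊕ 0xD = 0xD.
P4: T = 0x1, S = E(K, T) = 0xC; 0xF ⊕ 0xC = 0x3.
Blocks that differ from the original plaintext: P4.

P1 = 0x4, P2 = 0x5, P3 = 0xD, P4 = 0x3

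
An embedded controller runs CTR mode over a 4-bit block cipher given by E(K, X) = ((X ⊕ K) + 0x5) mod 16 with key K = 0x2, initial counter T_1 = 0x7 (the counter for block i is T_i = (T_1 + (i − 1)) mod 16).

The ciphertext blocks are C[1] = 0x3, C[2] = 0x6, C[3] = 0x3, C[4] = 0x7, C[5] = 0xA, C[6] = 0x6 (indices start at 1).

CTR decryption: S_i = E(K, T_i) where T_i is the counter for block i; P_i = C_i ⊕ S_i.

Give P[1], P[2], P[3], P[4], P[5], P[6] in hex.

P[1]: T = 0x7, S = E(K, T) = 0xA; 0x3 ⊕ 0xA = 0x9.
P[2]: T = 0x8, S = E(K, T) = 0xF; 0x6 ⊕ 0xF = 0x9.
P[3]: T = 0x9, S = E(K, T) = 0x0; 0x3 ⊕ 0x0 = 0x3.
P[4]: T = 0xA, S = E(K, T) = 0xD; 0x7 ⊕ 0xD = 0xA.
P[5]: T = 0xB, S = E(K, T) = 0xE; 0xA ⊕ 0xE = 0x4.
P[6]: T = 0xC, S = E(K, T) = 0x3; 0x6 ⊕ 0x3 = 0x5.

P[1] = 0x9, P[2] = 0x9, P[3] = 0x3, P[4] = 0xA, P[5] = 0x4, P[6] = 0x5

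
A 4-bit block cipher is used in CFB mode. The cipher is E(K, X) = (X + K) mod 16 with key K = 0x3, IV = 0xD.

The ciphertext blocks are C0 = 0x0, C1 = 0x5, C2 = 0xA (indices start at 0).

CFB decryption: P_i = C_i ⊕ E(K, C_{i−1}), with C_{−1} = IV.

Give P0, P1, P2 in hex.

P0: E(K, 0xD) = 0x0; 0x0 ⊕ 0x0 = 0x0.
P1: E(K, 0x0) = 0x3; 0x5 ⊕ 0x3 = 0x6.
P2: E(K, 0x5) = 0x8; 0xA ⊕ 0x8 = 0x2.

P0 = 0x0, P1 = 0x6, P2 = 0x2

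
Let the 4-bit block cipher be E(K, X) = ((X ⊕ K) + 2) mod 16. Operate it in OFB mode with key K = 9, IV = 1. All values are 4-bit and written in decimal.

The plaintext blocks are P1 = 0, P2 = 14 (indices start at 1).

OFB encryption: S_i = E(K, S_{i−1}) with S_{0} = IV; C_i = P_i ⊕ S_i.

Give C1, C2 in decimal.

C1: S = E(K, 1) = 10; 0 ⊕ 10 = 10.
C2: S = E(K, 10) = 5; 14 ⊕ 5 = 11.

C1 = 10, C2 = 11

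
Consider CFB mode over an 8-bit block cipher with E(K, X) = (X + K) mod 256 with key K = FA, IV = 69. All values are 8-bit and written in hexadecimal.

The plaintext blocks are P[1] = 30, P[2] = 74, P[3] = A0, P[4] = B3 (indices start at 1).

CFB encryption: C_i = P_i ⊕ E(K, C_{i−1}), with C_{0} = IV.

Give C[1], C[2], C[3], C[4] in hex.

C[1]: E(K, 69) = 63; 30 ⊕ 63 = 53.
C[2]: E(K, 53) = 4D; 74 ⊕ 4D = 39.
C[3]: E(K, 39) = 33; A0 ⊕ 33 = 93.
C[4]: E(K, 93) = 8D; B3 ⊕ 8D = 3E.

C[1] = 53, C[2] = 39, C[3] = 93, C[4] = 3E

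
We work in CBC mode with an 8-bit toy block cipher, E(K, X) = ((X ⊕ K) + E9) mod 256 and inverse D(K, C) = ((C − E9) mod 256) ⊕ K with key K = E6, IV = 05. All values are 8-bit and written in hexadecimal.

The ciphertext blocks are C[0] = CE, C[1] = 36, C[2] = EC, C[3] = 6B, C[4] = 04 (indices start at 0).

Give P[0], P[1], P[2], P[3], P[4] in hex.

CBC decryption: P_i = D(K, C_i) ⊕ C_{i−1}, with C_{−1} = IV.
P[0]: D(K, CE) = 03; 03 ⊕ 05 = 06.
P[1]: D(K, 36) = AB; AB ⊕ CE = 65.
P[2]: D(K, EC) = E5; E5 ⊕ 36 = D3.
P[3]: D(K, 6B) = 64; 64 ⊕ EC = 88.
P[4]: D(K, 04) = FD; FD ⊕ 6B = 96.

P[0] = 06, P[1] = 65, P[2] = D3, P[3] = 88, P[4] = 96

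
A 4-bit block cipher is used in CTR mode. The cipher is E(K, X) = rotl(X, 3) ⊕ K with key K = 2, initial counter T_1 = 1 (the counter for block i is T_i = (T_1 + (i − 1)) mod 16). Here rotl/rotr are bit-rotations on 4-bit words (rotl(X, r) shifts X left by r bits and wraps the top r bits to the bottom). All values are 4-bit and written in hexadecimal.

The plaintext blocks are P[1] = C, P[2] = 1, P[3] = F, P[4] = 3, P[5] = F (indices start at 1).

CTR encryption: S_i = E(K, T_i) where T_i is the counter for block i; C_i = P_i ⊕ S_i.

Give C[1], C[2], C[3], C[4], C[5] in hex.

C[1] = 6, C[2] = 2, C[3] = 4, C[4] = 3, C[5] = 7

C[1]: T = 1, S = E(K, T) = A; C ⊕ A = 6.
C[2]: T = 2, S = E(K, T) = 3; 1 ⊕ 3 = 2.
C[3]: T = 3, S = E(K, T) = B; F ⊕ B = 4.
C[4]: T = 4, S = E(K, T) = 0; 3 ⊕ 0 = 3.
C[5]: T = 5, S = E(K, T) = 8; F ⊕ 8 = 7.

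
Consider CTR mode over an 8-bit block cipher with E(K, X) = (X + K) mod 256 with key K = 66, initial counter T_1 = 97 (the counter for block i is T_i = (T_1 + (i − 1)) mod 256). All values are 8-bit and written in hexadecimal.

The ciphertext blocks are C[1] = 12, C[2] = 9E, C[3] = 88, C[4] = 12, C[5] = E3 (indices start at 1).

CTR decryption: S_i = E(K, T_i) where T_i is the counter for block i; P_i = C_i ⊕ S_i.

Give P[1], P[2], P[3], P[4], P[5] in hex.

P[1] = EF, P[2] = 60, P[3] = 77, P[4] = 12, P[5] = E2

P[1]: T = 97, S = E(K, T) = FD; 12 ⊕ FD = EF.
P[2]: T = 98, S = E(K, T) = FE; 9E ⊕ FE = 60.
P[3]: T = 99, S = E(K, T) = FF; 88 ⊕ FF = 77.
P[4]: T = 9A, S = E(K, T) = 00; 12 ⊕ 00 = 12.
P[5]: T = 9B, S = E(K, T) = 01; E3 ⊕ 01 = E2.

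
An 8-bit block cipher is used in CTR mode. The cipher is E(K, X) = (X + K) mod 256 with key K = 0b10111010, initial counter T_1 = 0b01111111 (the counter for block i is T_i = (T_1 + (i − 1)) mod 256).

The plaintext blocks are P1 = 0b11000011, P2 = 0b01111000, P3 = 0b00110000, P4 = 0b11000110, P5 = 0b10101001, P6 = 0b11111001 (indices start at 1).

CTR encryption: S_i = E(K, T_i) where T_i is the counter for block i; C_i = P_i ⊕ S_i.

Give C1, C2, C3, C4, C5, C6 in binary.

C1: T = 0b01111111, S = E(K, T) = 0b00111001; 0b11000011 ⊕ 0b00111001 = 0b11111010.
C2: T = 0b10000000, S = E(K, T) = 0b00111010; 0b01111000 ⊕ 0b00111010 = 0b01000010.
C3: T = 0b10000001, S = E(K, T) = 0b00111011; 0b00110000 ⊕ 0b00111011 = 0b00001011.
C4: T = 0b10000010, S = E(K, T) = 0b00111100; 0b11000110 ⊕ 0b00111100 = 0b11111010.
C5: T = 0b10000011, S = E(K, T) = 0b00111101; 0b10101001 ⊕ 0b00111101 = 0b10010100.
C6: T = 0b10000100, S = E(K, T) = 0b00111110; 0b11111001 ⊕ 0b00111110 = 0b11000111.

C1 = 0b11111010, C2 = 0b01000010, C3 = 0b00001011, C4 = 0b11111010, C5 = 0b10010100, C6 = 0b11000111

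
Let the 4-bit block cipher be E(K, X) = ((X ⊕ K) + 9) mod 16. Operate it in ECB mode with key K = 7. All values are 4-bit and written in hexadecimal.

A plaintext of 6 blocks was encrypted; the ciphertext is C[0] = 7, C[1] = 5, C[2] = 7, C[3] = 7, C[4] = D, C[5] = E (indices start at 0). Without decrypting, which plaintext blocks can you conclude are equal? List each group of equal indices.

P[0] = P[2] = P[3]

ECB encrypts each block independently with the same key, so equal ciphertext blocks imply equal plaintext blocks.
C[0] = C[2] = C[3] = 7, so P[0] = P[2] = P[3].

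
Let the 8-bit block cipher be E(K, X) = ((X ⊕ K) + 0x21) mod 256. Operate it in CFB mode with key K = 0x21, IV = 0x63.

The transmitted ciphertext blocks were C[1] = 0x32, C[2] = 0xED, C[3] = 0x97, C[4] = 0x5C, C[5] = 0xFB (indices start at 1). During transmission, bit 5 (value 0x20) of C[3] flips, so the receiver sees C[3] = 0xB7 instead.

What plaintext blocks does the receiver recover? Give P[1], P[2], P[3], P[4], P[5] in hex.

CFB decryption: P_i = C_i ⊕ E(K, C_{i−1}), with C_{0} = IV.
Only C[3] changed, to 0xB7. In CFB, a change in C_i flips the same bit in P_i and garbles P_{i+1}. Decrypting the received ciphertext:
P[1]: E(K, 0x63) = 0x63; 0x32 ⊕ 0x63 = 0x51.
P[2]: E(K, 0x32) = 0x34; 0xED ⊕ 0x34 = 0xD9.
P[3]: E(K, 0xED) = 0xED; 0xB7 ⊕ 0xED = 0x5A.
P[4]: E(K, 0xB7) = 0xB7; 0x5C ⊕ 0xB7 = 0xEB.
P[5]: E(K, 0x5C) = 0x9E; 0xFB ⊕ 0x9E = 0x65.
Blocks that differ from the original plaintext: P[3], P[4].

P[1] = 0x51, P[2] = 0xD9, P[3] = 0x5A, P[4] = 0xEB, P[5] = 0x65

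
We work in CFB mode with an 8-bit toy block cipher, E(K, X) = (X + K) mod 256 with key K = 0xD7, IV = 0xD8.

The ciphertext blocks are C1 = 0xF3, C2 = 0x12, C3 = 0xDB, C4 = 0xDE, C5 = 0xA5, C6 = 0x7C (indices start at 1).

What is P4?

P4 = 0x6C

CFB decryption: P_i = C_i ⊕ E(K, C_{i−1}), with C_{0} = IV.
P4: E(K, 0xDB) = 0xB2; 0xDE ⊕ 0xB2 = 0x6C.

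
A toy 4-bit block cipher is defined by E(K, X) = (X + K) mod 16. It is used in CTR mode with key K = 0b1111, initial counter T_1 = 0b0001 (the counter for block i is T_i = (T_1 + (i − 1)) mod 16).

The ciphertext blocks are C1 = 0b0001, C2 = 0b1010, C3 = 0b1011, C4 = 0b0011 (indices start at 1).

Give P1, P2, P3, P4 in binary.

CTR decryption: S_i = E(K, T_i) where T_i is the counter for block i; P_i = C_i ⊕ S_i.
P1: T = 0b0001, S = E(K, T) = 0b0000; 0b0001 ⊕ 0b0000 = 0b0001.
P2: T = 0b0010, S = E(K, T) = 0b0001; 0b1010 ⊕ 0b0001 = 0b1011.
P3: T = 0b0011, S = E(K, T) = 0b0010; 0b1011 ⊕ 0b0010 = 0b1001.
P4: T = 0b0100, S = E(K, T) = 0b0011; 0b0011 ⊕ 0b0011 = 0b0000.

P1 = 0b0001, P2 = 0b1011, P3 = 0b1001, P4 = 0b0000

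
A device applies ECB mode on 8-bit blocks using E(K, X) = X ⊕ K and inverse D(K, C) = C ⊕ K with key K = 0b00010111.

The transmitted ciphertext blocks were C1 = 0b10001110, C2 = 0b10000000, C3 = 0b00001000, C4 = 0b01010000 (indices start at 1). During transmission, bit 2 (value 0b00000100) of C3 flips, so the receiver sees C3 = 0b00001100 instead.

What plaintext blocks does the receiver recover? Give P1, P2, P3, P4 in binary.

P1 = 0b10011001, P2 = 0b10010111, P3 = 0b00011011, P4 = 0b01000111

ECB decryption: P_i = D(K, C_i).
Only C3 changed, to 0b00001100. In ECB, a change in C_i affects only P_i. Decrypting the received ciphertext:
P1: D(K, 0b10001110) = 0b10011001.
P2: D(K, 0b10000000) = 0b10010111.
P3: D(K, 0b00001100) = 0b00011011.
P4: D(K, 0b01010000) = 0b01000111.
Blocks that differ from the original plaintext: P3.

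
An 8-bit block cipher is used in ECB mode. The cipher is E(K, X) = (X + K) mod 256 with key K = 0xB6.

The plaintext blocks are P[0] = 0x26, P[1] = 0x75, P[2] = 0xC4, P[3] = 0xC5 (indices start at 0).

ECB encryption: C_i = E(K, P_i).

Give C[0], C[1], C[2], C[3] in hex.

C[0] = 0xDC, C[1] = 0x2B, C[2] = 0x7A, C[3] = 0x7B

C[0]: E(K, 0x26) = 0xDC.
C[1]: E(K, 0x75) = 0x2B.
C[2]: E(K, 0xC4) = 0x7A.
C[3]: E(K, 0xC5) = 0x7B.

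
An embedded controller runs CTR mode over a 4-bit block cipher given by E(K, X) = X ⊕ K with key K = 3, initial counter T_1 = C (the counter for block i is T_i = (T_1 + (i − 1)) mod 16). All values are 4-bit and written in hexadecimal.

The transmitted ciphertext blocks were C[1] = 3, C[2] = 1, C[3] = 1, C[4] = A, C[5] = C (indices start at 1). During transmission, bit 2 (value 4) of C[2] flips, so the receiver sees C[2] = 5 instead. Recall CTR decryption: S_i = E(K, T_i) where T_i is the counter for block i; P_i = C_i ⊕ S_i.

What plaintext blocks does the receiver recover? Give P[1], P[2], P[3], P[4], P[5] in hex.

P[1] = C, P[2] = B, P[3] = C, P[4] = 6, P[5] = F

Only C[2] changed, to 5. In CTR, a change in C_i flips the same bit in P_i only; the keystream is unaffected. Decrypting the received ciphertext:
P[1]: T = C, S = E(K, T) = F; 3 ⊕ F = C.
P[2]: T = D, S = E(K, T) = E; 5 ⊕ E = B.
P[3]: T = E, S = E(K, T) = D; 1 ⊕ D = C.
P[4]: T = F, S = E(K, T) = C; A ⊕ C = 6.
P[5]: T = 0, S = E(K, T) = 3; C ⊕ 3 = F.
Blocks that differ from the original plaintext: P[2].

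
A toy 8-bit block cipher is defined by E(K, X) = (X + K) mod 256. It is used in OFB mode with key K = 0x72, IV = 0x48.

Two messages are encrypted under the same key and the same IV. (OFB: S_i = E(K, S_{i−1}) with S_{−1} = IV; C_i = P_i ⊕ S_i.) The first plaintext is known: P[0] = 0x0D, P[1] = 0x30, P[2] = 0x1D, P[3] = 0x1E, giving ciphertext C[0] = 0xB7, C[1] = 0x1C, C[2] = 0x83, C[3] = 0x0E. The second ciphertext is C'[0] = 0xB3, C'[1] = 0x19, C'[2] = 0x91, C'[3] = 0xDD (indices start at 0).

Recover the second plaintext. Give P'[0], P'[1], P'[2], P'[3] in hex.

In OFB with a reused IV, both messages share the same keystream S_i, so C_i ⊕ C'_i = P_i ⊕ P'_i and thus P'_i = P_i ⊕ C_i ⊕ C'_i.
P'[0]: 0x0D ⊕ 0xB7 ⊕ 0xB3 = 0x09.
P'[1]: 0x30 ⊕ 0x1C ⊕ 0x19 = 0x35.
P'[2]: 0x1D ⊕ 0x83 ⊕ 0x91 = 0x0F.
P'[3]: 0x1E ⊕ 0x0E ⊕ 0xDD = 0xCD.

P'[0] = 0x09, P'[1] = 0x35, P'[2] = 0x0F, P'[3] = 0xCD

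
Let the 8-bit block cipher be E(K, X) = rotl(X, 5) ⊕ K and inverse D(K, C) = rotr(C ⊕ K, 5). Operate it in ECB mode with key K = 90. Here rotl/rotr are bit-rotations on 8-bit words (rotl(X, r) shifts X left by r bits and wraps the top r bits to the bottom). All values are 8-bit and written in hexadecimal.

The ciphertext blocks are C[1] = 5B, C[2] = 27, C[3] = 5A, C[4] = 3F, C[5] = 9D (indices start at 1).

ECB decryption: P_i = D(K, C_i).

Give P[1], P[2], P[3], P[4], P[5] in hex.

P[1] = 5E, P[2] = BD, P[3] = 56, P[4] = 7D, P[5] = 68

P[1]: D(K, 5B) = 5E.
P[2]: D(K, 27) = BD.
P[3]: D(K, 5A) = 56.
P[4]: D(K, 3F) = 7D.
P[5]: D(K, 9D) = 68.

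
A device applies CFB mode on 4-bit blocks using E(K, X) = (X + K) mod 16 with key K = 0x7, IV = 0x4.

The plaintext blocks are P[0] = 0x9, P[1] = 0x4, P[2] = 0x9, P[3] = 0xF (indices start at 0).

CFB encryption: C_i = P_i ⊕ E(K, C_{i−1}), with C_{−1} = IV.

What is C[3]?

C[3] = 0xB

C[0]: E(K, 0x4) = 0xB; 0x9 ⊕ 0xB = 0x2.
C[1]: E(K, 0x2) = 0x9; 0x4 ⊕ 0x9 = 0xD.
C[2]: E(K, 0xD) = 0x4; 0x9 ⊕ 0x4 = 0xD.
C[3]: E(K, 0xD) = 0x4; 0xF ⊕ 0x4 = 0xB.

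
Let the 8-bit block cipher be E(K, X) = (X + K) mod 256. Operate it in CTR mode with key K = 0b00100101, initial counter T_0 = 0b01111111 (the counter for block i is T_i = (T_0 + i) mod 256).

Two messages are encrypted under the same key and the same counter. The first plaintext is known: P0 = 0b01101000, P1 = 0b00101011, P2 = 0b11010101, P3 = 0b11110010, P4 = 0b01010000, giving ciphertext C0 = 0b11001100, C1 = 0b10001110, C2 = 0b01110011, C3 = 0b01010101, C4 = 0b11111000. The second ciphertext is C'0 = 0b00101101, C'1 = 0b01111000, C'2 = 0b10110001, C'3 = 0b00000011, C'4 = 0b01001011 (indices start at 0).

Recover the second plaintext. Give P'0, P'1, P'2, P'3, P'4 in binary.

In CTR with a reused counter, both messages share the same keystream S_i, so C_i ⊕ C'_i = P_i ⊕ P'_i and thus P'_i = P_i ⊕ C_i ⊕ C'_i.
P'0: 0b01101000 ⊕ 0b11001100 ⊕ 0b00101101 = 0b10001001.
P'1: 0b00101011 ⊕ 0b10001110 ⊕ 0b01111000 = 0b11011101.
P'2: 0b11010101 ⊕ 0b01110011 ⊕ 0b10110001 = 0b00010111.
P'3: 0b11110010 ⊕ 0b01010101 ⊕ 0b00000011 = 0b10100100.
P'4: 0b01010000 ⊕ 0b11111000 ⊕ 0b01001011 = 0b11100011.

P'0 = 0b10001001, P'1 = 0b11011101, P'2 = 0b00010111, P'3 = 0b10100100, P'4 = 0b11100011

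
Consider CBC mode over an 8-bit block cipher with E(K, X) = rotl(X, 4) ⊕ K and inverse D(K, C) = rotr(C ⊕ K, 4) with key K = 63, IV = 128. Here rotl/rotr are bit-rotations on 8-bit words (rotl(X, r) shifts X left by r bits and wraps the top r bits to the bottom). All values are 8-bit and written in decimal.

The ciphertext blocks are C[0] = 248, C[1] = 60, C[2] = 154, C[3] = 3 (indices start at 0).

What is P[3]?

P[3] = 89

CBC decryption: P_i = D(K, C_i) ⊕ C_{i−1}, with C_{−1} = IV.
P[3]: D(K, 3) = 195; 195 ⊕ 154 = 89.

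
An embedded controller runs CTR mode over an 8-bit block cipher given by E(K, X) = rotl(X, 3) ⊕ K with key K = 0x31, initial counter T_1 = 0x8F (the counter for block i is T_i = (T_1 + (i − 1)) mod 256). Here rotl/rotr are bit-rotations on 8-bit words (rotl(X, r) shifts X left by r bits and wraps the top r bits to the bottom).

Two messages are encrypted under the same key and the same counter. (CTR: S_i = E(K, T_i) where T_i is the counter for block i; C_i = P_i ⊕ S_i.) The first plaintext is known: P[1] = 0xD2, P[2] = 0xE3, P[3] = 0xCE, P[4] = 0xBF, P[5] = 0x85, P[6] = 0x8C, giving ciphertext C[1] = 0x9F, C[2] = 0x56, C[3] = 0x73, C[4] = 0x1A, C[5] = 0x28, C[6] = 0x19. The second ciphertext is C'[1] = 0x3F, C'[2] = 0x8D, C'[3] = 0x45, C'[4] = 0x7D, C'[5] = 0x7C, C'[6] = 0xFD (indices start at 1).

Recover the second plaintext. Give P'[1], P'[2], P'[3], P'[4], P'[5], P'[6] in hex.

In CTR with a reused counter, both messages share the same keystream S_i, so C_i ⊕ C'_i = P_i ⊕ P'_i and thus P'_i = P_i ⊕ C_i ⊕ C'_i.
P'[1]: 0xD2 ⊕ 0x9F ⊕ 0x3F = 0x72.
P'[2]: 0xE3 ⊕ 0x56 ⊕ 0x8D = 0x38.
P'[3]: 0xCE ⊕ 0x73 ⊕ 0x45 = 0xF8.
P'[4]: 0xBF ⊕ 0x1A ⊕ 0x7D = 0xD8.
P'[5]: 0x85 ⊕ 0x28 ⊕ 0x7C = 0xD1.
P'[6]: 0x8C ⊕ 0x19 ⊕ 0xFD = 0x68.

P'[1] = 0x72, P'[2] = 0x38, P'[3] = 0xF8, P'[4] = 0xD8, P'[5] = 0xD1, P'[6] = 0x68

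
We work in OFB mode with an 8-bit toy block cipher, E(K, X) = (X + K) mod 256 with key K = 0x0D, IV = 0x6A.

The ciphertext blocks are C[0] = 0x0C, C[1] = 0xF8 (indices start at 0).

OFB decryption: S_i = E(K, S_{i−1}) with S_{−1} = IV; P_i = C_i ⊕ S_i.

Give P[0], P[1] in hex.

P[0] = 0x7B, P[1] = 0x7C

P[0]: S = E(K, 0x6A) = 0x77; 0x0C ⊕ 0x77 = 0x7B.
P[1]: S = E(K, 0x77) = 0x84; 0xF8 ⊕ 0x84 = 0x7C.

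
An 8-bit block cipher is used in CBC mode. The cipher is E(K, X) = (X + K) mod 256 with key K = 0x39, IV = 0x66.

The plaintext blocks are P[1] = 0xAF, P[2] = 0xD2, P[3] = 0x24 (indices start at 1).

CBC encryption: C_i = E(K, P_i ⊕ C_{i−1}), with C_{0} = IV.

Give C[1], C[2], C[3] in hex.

C[1]: P[1] ⊕ 0x66 = 0xC9; E(K, 0xC9) = 0x02.
C[2]: P[2] ⊕ 0x02 = 0xD0; E(K, 0xD0) = 0x09.
C[3]: P[3] ⊕ 0x09 = 0x2D; E(K, 0x2D) = 0x66.

C[1] = 0x02, C[2] = 0x09, C[3] = 0x66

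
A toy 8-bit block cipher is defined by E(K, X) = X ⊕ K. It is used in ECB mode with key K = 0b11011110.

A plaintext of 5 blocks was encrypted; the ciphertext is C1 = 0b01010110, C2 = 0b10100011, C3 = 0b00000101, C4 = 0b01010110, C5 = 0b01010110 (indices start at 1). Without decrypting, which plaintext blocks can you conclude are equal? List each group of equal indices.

P1 = P4 = P5

ECB encrypts each block independently with the same key, so equal ciphertext blocks imply equal plaintext blocks.
C1 = C4 = C5 = 0b01010110, so P1 = P4 = P5.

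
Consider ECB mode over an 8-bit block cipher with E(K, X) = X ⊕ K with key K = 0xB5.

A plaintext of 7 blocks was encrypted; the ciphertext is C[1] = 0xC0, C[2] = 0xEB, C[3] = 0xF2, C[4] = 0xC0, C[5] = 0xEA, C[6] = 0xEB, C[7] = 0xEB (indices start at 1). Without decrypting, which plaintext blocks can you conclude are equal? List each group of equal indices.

ECB encrypts each block independently with the same key, so equal ciphertext blocks imply equal plaintext blocks.
C[1] = C[4] = 0xC0, so P[1] = P[4].
C[2] = C[6] = C[7] = 0xEB, so P[2] = P[6] = P[7].

P[1] = P[4]; P[2] = P[6] = P[7]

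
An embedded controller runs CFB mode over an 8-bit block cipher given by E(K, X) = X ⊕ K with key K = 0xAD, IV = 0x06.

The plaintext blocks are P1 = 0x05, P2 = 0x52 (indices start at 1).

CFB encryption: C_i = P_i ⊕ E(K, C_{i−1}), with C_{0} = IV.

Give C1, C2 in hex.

C1 = 0xAE, C2 = 0x51

C1: E(K, 0x06) = 0xAB; 0x05 ⊕ 0xAB = 0xAE.
C2: E(K, 0xAE) = 0x03; 0x52 ⊕ 0x03 = 0x51.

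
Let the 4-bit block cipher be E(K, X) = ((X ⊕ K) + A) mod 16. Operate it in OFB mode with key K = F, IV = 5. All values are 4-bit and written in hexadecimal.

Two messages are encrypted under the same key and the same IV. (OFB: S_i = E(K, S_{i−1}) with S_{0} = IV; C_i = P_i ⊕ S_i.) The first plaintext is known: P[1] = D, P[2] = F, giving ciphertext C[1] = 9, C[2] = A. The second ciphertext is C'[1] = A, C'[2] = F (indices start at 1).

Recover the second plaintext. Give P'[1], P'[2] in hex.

In OFB with a reused IV, both messages share the same keystream S_i, so C_i ⊕ C'_i = P_i ⊕ P'_i and thus P'_i = P_i ⊕ C_i ⊕ C'_i.
P'[1]: D ⊕ 9 ⊕ A = E.
P'[2]: F ⊕ A ⊕ F = A.

P'[1] = E, P'[2] = A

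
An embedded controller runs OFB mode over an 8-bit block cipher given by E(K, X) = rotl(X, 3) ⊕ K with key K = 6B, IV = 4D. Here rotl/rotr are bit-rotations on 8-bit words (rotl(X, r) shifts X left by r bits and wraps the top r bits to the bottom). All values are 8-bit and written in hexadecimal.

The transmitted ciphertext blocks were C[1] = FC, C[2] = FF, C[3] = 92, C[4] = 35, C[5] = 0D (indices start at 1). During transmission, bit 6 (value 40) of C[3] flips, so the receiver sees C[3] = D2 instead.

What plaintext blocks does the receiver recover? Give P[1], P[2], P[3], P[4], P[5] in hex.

OFB decryption: S_i = E(K, S_{i−1}) with S_{0} = IV; P_i = C_i ⊕ S_i.
Only C[3] changed, to D2. In OFB, a change in C_i flips the same bit in P_i only; the keystream is unaffected. Decrypting the received ciphertext:
P[1]: S = E(K, 4D) = 01; FC ⊕ 01 = FD.
P[2]: S = E(K, 01) = 63; FF ⊕ 63 = 9C.
P[3]: S = E(K, 63) = 70; D2 ⊕ 70 = A2.
P[4]: S = E(K, 70) = E8; 35 ⊕ E8 = DD.
P[5]: S = E(K, E8) = 2C; 0D ⊕ 2C = 21.
Blocks that differ from the original plaintext: P[3].

P[1] = FD, P[2] = 9C, P[3] = A2, P[4] = DD, P[5] = 21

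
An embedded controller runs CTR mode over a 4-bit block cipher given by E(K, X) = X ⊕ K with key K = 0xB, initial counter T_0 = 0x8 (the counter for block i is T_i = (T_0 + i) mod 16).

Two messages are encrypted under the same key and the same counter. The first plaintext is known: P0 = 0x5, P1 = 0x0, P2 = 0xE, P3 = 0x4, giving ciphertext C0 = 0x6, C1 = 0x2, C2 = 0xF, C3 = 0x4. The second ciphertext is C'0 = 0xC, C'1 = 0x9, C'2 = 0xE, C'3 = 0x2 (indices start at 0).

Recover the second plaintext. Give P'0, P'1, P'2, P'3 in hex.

P'0 = 0xF, P'1 = 0xB, P'2 = 0xF, P'3 = 0x2

In CTR with a reused counter, both messages share the same keystream S_i, so C_i ⊕ C'_i = P_i ⊕ P'_i and thus P'_i = P_i ⊕ C_i ⊕ C'_i.
P'0: 0x5 ⊕ 0x6 ⊕ 0xC = 0xF.
P'1: 0x0 ⊕ 0x2 ⊕ 0x9 = 0xB.
P'2: 0xE ⊕ 0xF ⊕ 0xE = 0xF.
P'3: 0x4 ⊕ 0x4 ⊕ 0x2 = 0x2.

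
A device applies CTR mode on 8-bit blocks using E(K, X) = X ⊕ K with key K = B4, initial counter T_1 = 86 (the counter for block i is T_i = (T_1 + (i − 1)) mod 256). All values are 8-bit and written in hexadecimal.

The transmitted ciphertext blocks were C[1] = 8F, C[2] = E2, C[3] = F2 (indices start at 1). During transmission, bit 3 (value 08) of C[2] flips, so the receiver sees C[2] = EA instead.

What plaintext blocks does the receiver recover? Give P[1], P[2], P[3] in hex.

CTR decryption: S_i = E(K, T_i) where T_i is the counter for block i; P_i = C_i ⊕ S_i.
Only C[2] changed, to EA. In CTR, a change in C_i flips the same bit in P_i only; the keystream is unaffected. Decrypting the received ciphertext:
P[1]: T = 86, S = E(K, T) = 32; 8F ⊕ 32 = BD.
P[2]: T = 87, S = E(K, T) = 33; EA ⊕ 33 = D9.
P[3]: T = 88, S = E(K, T) = 3C; F2 ⊕ 3C = CE.
Blocks that differ from the original plaintext: P[2].

P[1] = BD, P[2] = D9, P[3] = CE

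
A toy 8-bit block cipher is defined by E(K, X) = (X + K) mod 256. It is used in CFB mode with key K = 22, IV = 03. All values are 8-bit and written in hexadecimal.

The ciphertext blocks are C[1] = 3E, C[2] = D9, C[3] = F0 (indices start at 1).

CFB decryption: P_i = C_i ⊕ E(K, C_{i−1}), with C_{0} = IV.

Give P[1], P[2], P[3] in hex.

P[1] = 1B, P[2] = B9, P[3] = 0B

P[1]: E(K, 03) = 25; 3E ⊕ 25 = 1B.
P[2]: E(K, 3E) = 60; D9 ⊕ 60 = B9.
P[3]: E(K, D9) = FB; F0 ⊕ FB = 0B.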